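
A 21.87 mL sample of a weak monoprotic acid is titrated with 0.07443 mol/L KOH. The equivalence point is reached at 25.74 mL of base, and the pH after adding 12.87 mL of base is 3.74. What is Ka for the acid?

1.8 x 10^-4

12.87 mL is half of the equivalence volume, so this is the half-equivalence point where [HA] = [A^-].
At half-equivalence pH = pKa, so pKa = 3.74.
Ka = 10^(-3.74) = 1.8 x 10^-4.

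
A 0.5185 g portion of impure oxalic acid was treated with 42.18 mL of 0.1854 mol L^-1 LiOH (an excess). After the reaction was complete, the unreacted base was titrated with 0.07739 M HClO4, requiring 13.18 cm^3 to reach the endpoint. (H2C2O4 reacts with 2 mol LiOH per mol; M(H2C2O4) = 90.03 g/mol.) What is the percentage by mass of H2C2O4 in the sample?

Total n(LiOH) added = 0.1854 x 0.04218 = 0.007820 mol.
n(HClO4) used = 0.07739 x 0.01318 = 0.001020 mol, which equals the excess n(LiOH).
So n(LiOH) consumed by the sample = 0.007820 - 0.001020 = 0.006800 mol.
n(H2C2O4) = 0.006800 / 2 = 0.003400 mol.
mass H2C2O4 = 0.003400 x 90.03 = 0.3061 g, so %H2C2O4 = 0.3061/0.5185 x 100 = 59.0%.

59.0%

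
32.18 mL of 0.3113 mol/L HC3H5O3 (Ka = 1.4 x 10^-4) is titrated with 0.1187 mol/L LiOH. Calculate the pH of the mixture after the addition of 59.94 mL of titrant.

Initial n(HC3H5O3) = 0.3113 x 0.03218 = 0.01002 mol.
n(LiOH) added = 0.1187 x 0.05994 = 0.007115 mol, converting that many moles of HC3H5O3 to C3H5O3-.
Remaining n(HC3H5O3) = 0.002903 mol; n(C3H5O3-) = 0.007115 mol.
By Henderson-Hasselbalch, pH = pKa + log([A^-]/[HA]) = 3.85 + log(0.007115/0.002903) = 3.85 + (+0.39) = 4.24.

4.24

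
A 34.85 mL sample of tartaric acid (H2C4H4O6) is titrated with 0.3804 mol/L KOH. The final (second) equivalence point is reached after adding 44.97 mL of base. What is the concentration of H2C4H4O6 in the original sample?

0.245 M

n(KOH) = 0.3804 x 0.04497 = 0.01711 mol.
At the final (second) equivalence point, 2 mol OH^- react per mol H2C4H4O6, so n(H2C4H4O6) = 0.01711 / 2 = 0.008553 mol.
[H2C4H4O6] = 0.008553 / 0.03485 L = 0.245 M.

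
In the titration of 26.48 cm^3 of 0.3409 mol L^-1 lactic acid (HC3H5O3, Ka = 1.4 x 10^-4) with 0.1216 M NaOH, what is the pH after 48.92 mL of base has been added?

Initial n(HC3H5O3) = 0.3409 x 0.02648 = 0.009027 mol.
n(NaOH) added = 0.1216 x 0.04892 = 0.005949 mol, converting that many moles of HC3H5O3 to C3H5O3-.
Remaining n(HC3H5O3) = 0.003078 mol; n(C3H5O3-) = 0.005949 mol.
By Henderson-Hasselbalch, pH = pKa + log([A^-]/[HA]) = 3.85 + log(0.005949/0.003078) = 3.85 + (+0.29) = 4.14.

4.14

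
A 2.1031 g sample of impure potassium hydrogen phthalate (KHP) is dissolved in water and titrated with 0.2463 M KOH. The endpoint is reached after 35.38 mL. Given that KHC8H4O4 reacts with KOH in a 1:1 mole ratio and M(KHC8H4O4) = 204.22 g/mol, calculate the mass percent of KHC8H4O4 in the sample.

n(KOH) = 0.2463 x 0.03538 = 0.008714 mol.
n(KHC8H4O4) = 0.008714 / 1 = 0.008714 mol.
mass of KHC8H4O4 = 0.008714 x 204.22 = 1.780 g.
% purity = 1.780 / 2.1031 x 100 = 84.6%.

84.6%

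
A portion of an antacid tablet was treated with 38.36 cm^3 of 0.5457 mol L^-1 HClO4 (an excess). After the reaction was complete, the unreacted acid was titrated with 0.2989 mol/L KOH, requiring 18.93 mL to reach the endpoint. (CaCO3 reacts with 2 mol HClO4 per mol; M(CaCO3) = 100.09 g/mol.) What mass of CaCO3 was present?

0.764 g

Total n(HClO4) added = 0.5457 x 0.03836 = 0.02093 mol.
n(KOH) used = 0.2989 x 0.01893 = 0.005658 mol, which equals the excess n(HClO4).
So n(HClO4) consumed by the sample = 0.02093 - 0.005658 = 0.01527 mol.
n(CaCO3) = 0.01527 / 2 = 0.007637 mol.
mass = 0.007637 mol x 100.09 g/mol = 0.764 g.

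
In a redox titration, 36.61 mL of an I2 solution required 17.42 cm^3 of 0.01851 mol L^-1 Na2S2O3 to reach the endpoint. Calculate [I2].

0.00440 M

n(Na2S2O3) = 0.01851 x 0.01742 = 0.0003224 mol.
From the balanced equation, 2 mol Na2S2O3 reacts with 1 mol I2, so n(I2) = 0.0003224 x 1/2 = 0.0001612 mol.
[I2] = 0.0001612 / 0.03661 L = 0.00440 M.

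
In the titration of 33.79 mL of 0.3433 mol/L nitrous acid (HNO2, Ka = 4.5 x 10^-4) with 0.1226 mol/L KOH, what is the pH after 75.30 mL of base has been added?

Initial n(HNO2) = 0.3433 x 0.03379 = 0.01160 mol.
n(KOH) added = 0.1226 x 0.07530 = 0.009232 mol, converting that many moles of HNO2 to NO2-.
Remaining n(HNO2) = 0.002368 mol; n(NO2-) = 0.009232 mol.
By Henderson-Hasselbalch, pH = pKa + log([A^-]/[HA]) = 3.35 + log(0.009232/0.002368) = 3.35 + (+0.59) = 3.94.

3.94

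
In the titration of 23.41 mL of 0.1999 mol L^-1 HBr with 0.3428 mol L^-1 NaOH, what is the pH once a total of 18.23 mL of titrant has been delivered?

12.58

n(acid) = 0.1999 x 0.02341 = 0.004680 mol; n(NaOH) added = 0.3428 x 0.01823 = 0.006249 mol.
Base is in excess by 0.006249 - 0.004680 = 0.001570 mol in a total volume of 0.04164 L.
[OH^-] = 0.001570/0.04164 = 0.03769 M, so pOH = 1.42 and pH = 14.00 - 1.42 = 12.58.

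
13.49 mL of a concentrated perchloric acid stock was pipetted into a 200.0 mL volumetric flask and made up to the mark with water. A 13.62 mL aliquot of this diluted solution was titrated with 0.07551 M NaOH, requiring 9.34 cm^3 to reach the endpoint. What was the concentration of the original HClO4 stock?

n(NaOH) = 0.07551 x 0.009340 = 0.0007053 mol.
n(HClO4) in the aliquot = 0.0007053 mol.
[diluted HClO4] = 0.0007053 / 0.01362 = 0.05178 M.
Dilution factor = 200.0/13.49 = 14.83, so [stock] = 0.05178 x 14.83 = 0.768 M.

0.768 M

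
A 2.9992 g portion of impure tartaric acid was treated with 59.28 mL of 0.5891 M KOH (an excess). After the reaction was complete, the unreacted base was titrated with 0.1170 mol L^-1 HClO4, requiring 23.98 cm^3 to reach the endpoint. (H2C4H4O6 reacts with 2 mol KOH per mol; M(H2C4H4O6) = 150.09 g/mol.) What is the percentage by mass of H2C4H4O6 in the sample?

Total n(KOH) added = 0.5891 x 0.05928 = 0.03492 mol.
n(HClO4) used = 0.1170 x 0.02398 = 0.002806 mol, which equals the excess n(KOH).
So n(KOH) consumed by the sample = 0.03492 - 0.002806 = 0.03212 mol.
n(H2C4H4O6) = 0.03212 / 2 = 0.01606 mol.
mass H2C4H4O6 = 0.01606 x 150.09 = 2.410 g, so %H2C4H4O6 = 2.410/2.9992 x 100 = 80.4%.

80.4%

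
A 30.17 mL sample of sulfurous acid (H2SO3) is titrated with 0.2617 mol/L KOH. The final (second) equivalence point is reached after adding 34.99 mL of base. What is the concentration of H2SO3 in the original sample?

0.152 M

n(KOH) = 0.2617 x 0.03499 = 0.009157 mol.
At the final (second) equivalence point, 2 mol OH^- react per mol H2SO3, so n(H2SO3) = 0.009157 / 2 = 0.004578 mol.
[H2SO3] = 0.004578 / 0.03017 L = 0.152 M.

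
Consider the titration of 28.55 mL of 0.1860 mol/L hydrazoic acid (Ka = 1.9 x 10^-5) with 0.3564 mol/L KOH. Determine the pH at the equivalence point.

8.90

n(HN3) = 0.1860 x 0.02855 = 0.005310 mol; V(KOH) at equivalence = 0.005310/0.3564 = 0.01490 L.
At equivalence all the acid is converted to N3-; total volume = 0.02855 + 0.01490 = 0.04345 L, so [N3-] = 0.005310/0.04345 = 0.1222 M.
Kb = Kw/Ka = 1.0e-14 / 1.9 x 10^-5 = 5.26e-10.
[OH^-] = sqrt(Kb x [N3-]) = sqrt(5.26e-10 x 0.1222) = 8.02e-6 M.
pOH = 5.10, so pH = 14.00 - 5.10 = 8.90.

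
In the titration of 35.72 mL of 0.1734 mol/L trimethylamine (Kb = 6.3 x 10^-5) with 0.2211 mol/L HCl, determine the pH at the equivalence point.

5.41

n((CH3)3N) = 0.1734 x 0.03572 = 0.006194 mol; V(HCl) at equivalence = 0.006194/0.2211 = 0.02801 L.
At equivalence the base is fully converted to (CH3)3NH+; total volume = 0.06373 L, so [(CH3)3NH+] = 0.006194/0.06373 = 0.09718 M.
Ka((CH3)3NH+) = Kw/Kb = 1.0e-14 / 6.3 x 10^-5 = 1.59e-10.
[H^+] = sqrt(Ka x [(CH3)3NH+]) = sqrt(1.59e-10 x 0.09718) = 3.93e-6 M.
pH = -log(3.93e-6) = 5.41.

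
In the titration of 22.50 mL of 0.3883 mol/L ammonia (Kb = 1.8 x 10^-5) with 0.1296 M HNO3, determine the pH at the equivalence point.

n(NH3) = 0.3883 x 0.02250 = 0.008737 mol; V(HNO3) at equivalence = 0.008737/0.1296 = 0.06741 L.
At equivalence the base is fully converted to NH4+; total volume = 0.08991 L, so [NH4+] = 0.008737/0.08991 = 0.09717 M.
Ka(NH4+) = Kw/Kb = 1.0e-14 / 1.8 x 10^-5 = 5.56e-10.
[H^+] = sqrt(Ka x [NH4+]) = sqrt(5.56e-10 x 0.09717) = 7.35e-6 M.
pH = -log(7.35e-6) = 5.13.

5.13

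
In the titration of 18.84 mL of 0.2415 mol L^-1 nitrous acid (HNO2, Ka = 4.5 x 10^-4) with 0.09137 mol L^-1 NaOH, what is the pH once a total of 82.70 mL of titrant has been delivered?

12.47

n(acid) = 0.2415 x 0.01884 = 0.004550 mol; n(NaOH) added = 0.09137 x 0.08270 = 0.007556 mol.
Base is in excess by 0.007556 - 0.004550 = 0.003006 mol in a total volume of 0.1015 L.
[OH^-] = 0.003006/0.1015 = 0.02961 M, so pOH = 1.53 and pH = 14.00 - 1.53 = 12.47.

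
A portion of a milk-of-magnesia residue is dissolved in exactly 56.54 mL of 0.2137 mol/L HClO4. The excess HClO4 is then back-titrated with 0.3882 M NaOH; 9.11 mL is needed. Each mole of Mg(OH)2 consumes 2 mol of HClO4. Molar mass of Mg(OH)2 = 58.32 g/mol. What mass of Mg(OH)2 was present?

0.249 g

Total n(HClO4) added = 0.2137 x 0.05654 = 0.01208 mol.
n(NaOH) used = 0.3882 x 0.009110 = 0.003537 mol, which equals the excess n(HClO4).
So n(HClO4) consumed by the sample = 0.01208 - 0.003537 = 0.008546 mol.
n(Mg(OH)2) = 0.008546 / 2 = 0.004273 mol.
mass = 0.004273 mol x 58.32 g/mol = 0.249 g.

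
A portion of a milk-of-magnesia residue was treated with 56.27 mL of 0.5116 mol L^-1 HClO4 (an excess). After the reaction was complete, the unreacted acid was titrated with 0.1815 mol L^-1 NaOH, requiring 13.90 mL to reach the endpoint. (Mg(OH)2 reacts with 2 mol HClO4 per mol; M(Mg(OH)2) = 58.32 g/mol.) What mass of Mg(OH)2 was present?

0.766 g

Total n(HClO4) added = 0.5116 x 0.05627 = 0.02879 mol.
n(NaOH) used = 0.1815 x 0.01390 = 0.002523 mol, which equals the excess n(HClO4).
So n(HClO4) consumed by the sample = 0.02879 - 0.002523 = 0.02626 mol.
n(Mg(OH)2) = 0.02626 / 2 = 0.01313 mol.
mass = 0.01313 mol x 58.32 g/mol = 0.766 g.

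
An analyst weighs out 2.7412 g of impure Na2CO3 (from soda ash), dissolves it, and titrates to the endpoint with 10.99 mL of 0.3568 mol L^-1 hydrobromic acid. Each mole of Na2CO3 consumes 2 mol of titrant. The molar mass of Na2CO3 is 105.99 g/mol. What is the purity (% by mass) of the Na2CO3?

n(HBr) = 0.3568 x 0.01099 = 0.003921 mol.
n(Na2CO3) = 0.003921 / 2 = 0.001961 mol.
mass of Na2CO3 = 0.001961 x 105.99 = 0.2078 g.
% purity = 0.2078 / 2.7412 x 100 = 7.58%.

7.58%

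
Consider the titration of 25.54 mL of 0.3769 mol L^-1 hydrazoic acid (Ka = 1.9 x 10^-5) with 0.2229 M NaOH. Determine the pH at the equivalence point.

n(HN3) = 0.3769 x 0.02554 = 0.009626 mol; V(NaOH) at equivalence = 0.009626/0.2229 = 0.04319 L.
At equivalence all the acid is converted to N3-; total volume = 0.02554 + 0.04319 = 0.06873 L, so [N3-] = 0.009626/0.06873 = 0.1401 M.
Kb = Kw/Ka = 1.0e-14 / 1.9 x 10^-5 = 5.26e-10.
[OH^-] = sqrt(Kb x [N3-]) = sqrt(5.26e-10 x 0.1401) = 8.59e-6 M.
pOH = 5.07, so pH = 14.00 - 5.07 = 8.93.

8.93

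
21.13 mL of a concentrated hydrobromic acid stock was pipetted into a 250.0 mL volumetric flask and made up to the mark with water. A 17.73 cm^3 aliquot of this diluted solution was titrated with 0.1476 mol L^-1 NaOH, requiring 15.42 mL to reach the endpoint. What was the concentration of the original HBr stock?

1.52 M

n(NaOH) = 0.1476 x 0.01542 = 0.002276 mol.
n(HBr) in the aliquot = 0.002276 mol.
[diluted HBr] = 0.002276 / 0.01773 = 0.1284 M.
Dilution factor = 250.0/21.13 = 11.83, so [stock] = 0.1284 x 11.83 = 1.52 M.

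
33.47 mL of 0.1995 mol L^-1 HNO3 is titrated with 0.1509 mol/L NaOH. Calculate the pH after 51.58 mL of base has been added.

12.11

n(acid) = 0.1995 x 0.03347 = 0.006677 mol; n(NaOH) added = 0.1509 x 0.05158 = 0.007783 mol.
Base is in excess by 0.007783 - 0.006677 = 0.001106 mol in a total volume of 0.08505 L.
[OH^-] = 0.001106/0.08505 = 0.01301 M, so pOH = 1.89 and pH = 14.00 - 1.89 = 12.11.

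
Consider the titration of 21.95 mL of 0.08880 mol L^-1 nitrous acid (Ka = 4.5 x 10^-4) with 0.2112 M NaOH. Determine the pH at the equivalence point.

8.07

n(HNO2) = 0.08880 x 0.02195 = 0.001949 mol; V(NaOH) at equivalence = 0.001949/0.2112 = 0.009229 L.
At equivalence all the acid is converted to NO2-; total volume = 0.02195 + 0.009229 = 0.03118 L, so [NO2-] = 0.001949/0.03118 = 0.06252 M.
Kb = Kw/Ka = 1.0e-14 / 4.5 x 10^-4 = 2.22e-11.
[OH^-] = sqrt(Kb x [NO2-]) = sqrt(2.22e-11 x 0.06252) = 1.18e-6 M.
pOH = 5.93, so pH = 14.00 - 5.93 = 8.07.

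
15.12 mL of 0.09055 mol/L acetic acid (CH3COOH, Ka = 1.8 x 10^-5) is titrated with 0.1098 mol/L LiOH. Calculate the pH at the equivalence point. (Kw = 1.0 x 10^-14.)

8.72

n(CH3COOH) = 0.09055 x 0.01512 = 0.001369 mol; V(LiOH) at equivalence = 0.001369/0.1098 = 0.01247 L.
At equivalence all the acid is converted to CH3COO-; total volume = 0.01512 + 0.01247 = 0.02759 L, so [CH3COO-] = 0.001369/0.02759 = 0.04963 M.
Kb = Kw/Ka = 1.0e-14 / 1.8 x 10^-5 = 5.56e-10.
[OH^-] = sqrt(Kb x [CH3COO-]) = sqrt(5.56e-10 x 0.04963) = 5.25e-6 M.
pOH = 5.28, so pH = 14.00 - 5.28 = 8.72.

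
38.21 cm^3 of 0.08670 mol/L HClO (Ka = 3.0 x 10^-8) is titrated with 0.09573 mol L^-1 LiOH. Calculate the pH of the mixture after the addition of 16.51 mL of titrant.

7.48

Initial n(HClO) = 0.08670 x 0.03821 = 0.003313 mol.
n(LiOH) added = 0.09573 x 0.01651 = 0.001581 mol, converting that many moles of HClO to ClO-.
Remaining n(HClO) = 0.001732 mol; n(ClO-) = 0.001581 mol.
By Henderson-Hasselbalch, pH = pKa + log([A^-]/[HA]) = 7.52 + log(0.001581/0.001732) = 7.52 + (-0.04) = 7.48.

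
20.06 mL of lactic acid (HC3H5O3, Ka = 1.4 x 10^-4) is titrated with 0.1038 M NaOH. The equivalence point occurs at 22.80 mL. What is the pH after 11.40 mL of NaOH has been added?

3.85

11.40 mL is exactly half the equivalence volume (22.80/2), i.e. the half-equivalence point.
There, n(HA) = n(A^-), so pH = pKa = -log(1.4 x 10^-4) = 3.85.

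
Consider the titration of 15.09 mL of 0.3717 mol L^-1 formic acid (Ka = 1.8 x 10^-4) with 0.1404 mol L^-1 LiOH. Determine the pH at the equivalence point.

8.38

n(HCOOH) = 0.3717 x 0.01509 = 0.005609 mol; V(LiOH) at equivalence = 0.005609/0.1404 = 0.03995 L.
At equivalence all the acid is converted to HCOO-; total volume = 0.01509 + 0.03995 = 0.05504 L, so [HCOO-] = 0.005609/0.05504 = 0.1019 M.
Kb = Kw/Ka = 1.0e-14 / 1.8 x 10^-4 = 5.56e-11.
[OH^-] = sqrt(Kb x [HCOO-]) = sqrt(5.56e-11 x 0.1019) = 2.38e-6 M.
pOH = 5.62, so pH = 14.00 - 5.62 = 8.38.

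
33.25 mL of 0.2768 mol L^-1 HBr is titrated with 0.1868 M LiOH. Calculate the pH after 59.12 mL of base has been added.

n(acid) = 0.2768 x 0.03325 = 0.009204 mol; n(LiOH) added = 0.1868 x 0.05912 = 0.01104 mol.
Base is in excess by 0.01104 - 0.009204 = 0.001840 mol in a total volume of 0.09237 L.
[OH^-] = 0.001840/0.09237 = 0.01992 M, so pOH = 1.70 and pH = 14.00 - 1.70 = 12.30.

12.30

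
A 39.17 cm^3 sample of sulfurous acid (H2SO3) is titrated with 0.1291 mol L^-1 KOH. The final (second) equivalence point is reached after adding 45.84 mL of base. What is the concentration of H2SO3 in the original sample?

0.0755 M

n(KOH) = 0.1291 x 0.04584 = 0.005918 mol.
At the final (second) equivalence point, 2 mol OH^- react per mol H2SO3, so n(H2SO3) = 0.005918 / 2 = 0.002959 mol.
[H2SO3] = 0.002959 / 0.03917 L = 0.0755 M.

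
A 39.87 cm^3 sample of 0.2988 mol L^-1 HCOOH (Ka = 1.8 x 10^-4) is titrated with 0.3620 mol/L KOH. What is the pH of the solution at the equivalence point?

n(HCOOH) = 0.2988 x 0.03987 = 0.01191 mol; V(KOH) at equivalence = 0.01191/0.3620 = 0.03291 L.
At equivalence all the acid is converted to HCOO-; total volume = 0.03987 + 0.03291 = 0.07278 L, so [HCOO-] = 0.01191/0.07278 = 0.1637 M.
Kb = Kw/Ka = 1.0e-14 / 1.8 x 10^-4 = 5.56e-11.
[OH^-] = sqrt(Kb x [HCOO-]) = sqrt(5.56e-11 x 0.1637) = 3.02e-6 M.
pOH = 5.52, so pH = 14.00 - 5.52 = 8.48.

8.48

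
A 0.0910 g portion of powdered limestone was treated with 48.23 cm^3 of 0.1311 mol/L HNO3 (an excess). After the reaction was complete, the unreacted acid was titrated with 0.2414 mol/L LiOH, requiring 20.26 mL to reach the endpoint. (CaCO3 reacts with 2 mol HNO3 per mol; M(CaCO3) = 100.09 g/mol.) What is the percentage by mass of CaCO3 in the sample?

Total n(HNO3) added = 0.1311 x 0.04823 = 0.006323 mol.
n(LiOH) used = 0.2414 x 0.02026 = 0.004891 mol, which equals the excess n(HNO3).
So n(HNO3) consumed by the sample = 0.006323 - 0.004891 = 0.001432 mol.
n(CaCO3) = 0.001432 / 2 = 0.0007161 mol.
mass CaCO3 = 0.0007161 x 100.09 = 0.07167 g, so %CaCO3 = 0.07167/0.0910 x 100 = 78.8%.

78.8%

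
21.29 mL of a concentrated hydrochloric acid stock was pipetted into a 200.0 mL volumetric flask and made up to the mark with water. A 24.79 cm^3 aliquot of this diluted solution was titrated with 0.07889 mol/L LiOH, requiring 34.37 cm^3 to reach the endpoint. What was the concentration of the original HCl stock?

n(LiOH) = 0.07889 x 0.03437 = 0.002711 mol.
n(HCl) in the aliquot = 0.002711 mol.
[diluted HCl] = 0.002711 / 0.02479 = 0.1094 M.
Dilution factor = 200.0/21.29 = 9.394, so [stock] = 0.1094 x 9.394 = 1.03 M.

1.03 M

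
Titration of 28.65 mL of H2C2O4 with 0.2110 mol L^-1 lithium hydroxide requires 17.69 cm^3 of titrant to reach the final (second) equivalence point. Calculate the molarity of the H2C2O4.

n(LiOH) = 0.2110 x 0.01769 = 0.003733 mol.
At the final (second) equivalence point, 2 mol OH^- react per mol H2C2O4, so n(H2C2O4) = 0.003733 / 2 = 0.001866 mol.
[H2C2O4] = 0.001866 / 0.02865 L = 0.0651 M.

0.0651 M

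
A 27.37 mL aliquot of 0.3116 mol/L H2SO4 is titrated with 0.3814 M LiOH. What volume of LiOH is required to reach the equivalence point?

n(H2SO4) = 0.3116 mol/L x 0.02737 L = 0.008528 mol.
The neutralisation is 1 H2SO4 : 2 LiOH, so n(LiOH) = 0.008528 x 2/1 = 0.01706 mol.
V(LiOH) = 0.01706 / 0.3814 = 0.04472 L = 44.7 mL.

44.7 mL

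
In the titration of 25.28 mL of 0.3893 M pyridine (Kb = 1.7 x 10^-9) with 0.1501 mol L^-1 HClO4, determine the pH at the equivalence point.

3.10

n(C5H5N) = 0.3893 x 0.02528 = 0.009842 mol; V(HClO4) at equivalence = 0.009842/0.1501 = 0.06557 L.
At equivalence the base is fully converted to C5H5NH+; total volume = 0.09085 L, so [C5H5NH+] = 0.009842/0.09085 = 0.1083 M.
Ka(C5H5NH+) = Kw/Kb = 1.0e-14 / 1.7 x 10^-9 = 5.88e-6.
[H^+] = sqrt(Ka x [C5H5NH+]) = sqrt(5.88e-6 x 0.1083) = 0.000798 M.
pH = -log(0.000798) = 3.10.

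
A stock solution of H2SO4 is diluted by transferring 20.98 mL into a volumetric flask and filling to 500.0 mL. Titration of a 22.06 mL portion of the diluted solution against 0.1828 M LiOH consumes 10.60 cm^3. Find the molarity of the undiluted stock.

n(LiOH) = 0.1828 x 0.01060 = 0.001938 mol.
n(H2SO4) in the aliquot = 0.001938 x 1/2 = 0.0009688 mol.
[diluted H2SO4] = 0.0009688 / 0.02206 = 0.04392 M.
Dilution factor = 500.0/20.98 = 23.83, so [stock] = 0.04392 x 23.83 = 1.05 M.

1.05 M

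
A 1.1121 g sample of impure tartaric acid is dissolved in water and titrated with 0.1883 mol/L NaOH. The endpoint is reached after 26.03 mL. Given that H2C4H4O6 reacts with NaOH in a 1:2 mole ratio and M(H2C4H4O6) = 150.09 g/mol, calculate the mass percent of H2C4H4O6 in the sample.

n(NaOH) = 0.1883 x 0.02603 = 0.004901 mol.
n(H2C4H4O6) = 0.004901 / 2 = 0.002451 mol.
mass of H2C4H4O6 = 0.002451 x 150.09 = 0.3678 g.
% purity = 0.3678 / 1.1121 x 100 = 33.1%.

33.1%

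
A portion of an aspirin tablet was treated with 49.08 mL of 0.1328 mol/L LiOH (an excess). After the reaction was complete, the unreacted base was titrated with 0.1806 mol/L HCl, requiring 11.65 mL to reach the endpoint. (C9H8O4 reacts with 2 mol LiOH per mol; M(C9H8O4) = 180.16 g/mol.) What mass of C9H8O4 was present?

Total n(LiOH) added = 0.1328 x 0.04908 = 0.006518 mol.
n(HCl) used = 0.1806 x 0.01165 = 0.002104 mol, which equals the excess n(LiOH).
So n(LiOH) consumed by the sample = 0.006518 - 0.002104 = 0.004414 mol.
n(C9H8O4) = 0.004414 / 2 = 0.002207 mol.
mass = 0.002207 mol x 180.16 g/mol = 0.398 g.

0.398 g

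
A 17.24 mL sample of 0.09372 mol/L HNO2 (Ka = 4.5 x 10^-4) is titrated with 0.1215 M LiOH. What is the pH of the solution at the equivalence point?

8.04

n(HNO2) = 0.09372 x 0.01724 = 0.001616 mol; V(LiOH) at equivalence = 0.001616/0.1215 = 0.01330 L.
At equivalence all the acid is converted to NO2-; total volume = 0.01724 + 0.01330 = 0.03054 L, so [NO2-] = 0.001616/0.03054 = 0.05291 M.
Kb = Kw/Ka = 1.0e-14 / 4.5 x 10^-4 = 2.22e-11.
[OH^-] = sqrt(Kb x [NO2-]) = sqrt(2.22e-11 x 0.05291) = 1.08e-6 M.
pOH = 5.96, so pH = 14.00 - 5.96 = 8.04.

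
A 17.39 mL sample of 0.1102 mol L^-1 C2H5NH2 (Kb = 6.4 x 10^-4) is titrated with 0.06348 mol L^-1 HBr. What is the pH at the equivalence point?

6.10

n(C2H5NH2) = 0.1102 x 0.01739 = 0.001916 mol; V(HBr) at equivalence = 0.001916/0.06348 = 0.03019 L.
At equivalence the base is fully converted to C2H5NH3+; total volume = 0.04758 L, so [C2H5NH3+] = 0.001916/0.04758 = 0.04028 M.
Ka(C2H5NH3+) = Kw/Kb = 1.0e-14 / 6.4 x 10^-4 = 1.56e-11.
[H^+] = sqrt(Ka x [C2H5NH3+]) = sqrt(1.56e-11 x 0.04028) = 7.93e-7 M.
pH = -log(7.93e-7) = 6.10.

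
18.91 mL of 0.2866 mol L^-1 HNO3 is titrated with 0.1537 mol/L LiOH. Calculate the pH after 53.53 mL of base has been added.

n(acid) = 0.2866 x 0.01891 = 0.005420 mol; n(LiOH) added = 0.1537 x 0.05353 = 0.008228 mol.
Base is in excess by 0.008228 - 0.005420 = 0.002808 mol in a total volume of 0.07244 L.
[OH^-] = 0.002808/0.07244 = 0.03876 M, so pOH = 1.41 and pH = 14.00 - 1.41 = 12.59.

12.59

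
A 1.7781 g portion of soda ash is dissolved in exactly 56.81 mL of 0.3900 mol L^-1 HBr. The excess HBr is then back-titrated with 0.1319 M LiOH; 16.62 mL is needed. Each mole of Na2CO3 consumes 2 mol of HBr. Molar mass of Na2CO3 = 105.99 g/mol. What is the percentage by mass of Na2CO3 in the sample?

Total n(HBr) added = 0.3900 x 0.05681 = 0.02216 mol.
n(LiOH) used = 0.1319 x 0.01662 = 0.002192 mol, which equals the excess n(HBr).
So n(HBr) consumed by the sample = 0.02216 - 0.002192 = 0.01996 mol.
n(Na2CO3) = 0.01996 / 2 = 0.009982 mol.
mass Na2CO3 = 0.009982 x 105.99 = 1.058 g, so %Na2CO3 = 1.058/1.7781 x 100 = 59.5%.

59.5%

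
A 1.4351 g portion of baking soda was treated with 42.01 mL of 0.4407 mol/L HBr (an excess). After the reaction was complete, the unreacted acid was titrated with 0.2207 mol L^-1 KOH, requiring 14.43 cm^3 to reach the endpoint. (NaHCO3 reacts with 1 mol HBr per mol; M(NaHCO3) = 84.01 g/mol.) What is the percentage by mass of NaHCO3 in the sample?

Total n(HBr) added = 0.4407 x 0.04201 = 0.01851 mol.
n(KOH) used = 0.2207 x 0.01443 = 0.003185 mol, which equals the excess n(HBr).
So n(HBr) consumed by the sample = 0.01851 - 0.003185 = 0.01533 mol.
n(NaHCO3) = 0.01533 / 1 = 0.01533 mol.
mass NaHCO3 = 0.01533 x 84.01 = 1.288 g, so %NaHCO3 = 1.288/1.4351 x 100 = 89.7%.

89.7%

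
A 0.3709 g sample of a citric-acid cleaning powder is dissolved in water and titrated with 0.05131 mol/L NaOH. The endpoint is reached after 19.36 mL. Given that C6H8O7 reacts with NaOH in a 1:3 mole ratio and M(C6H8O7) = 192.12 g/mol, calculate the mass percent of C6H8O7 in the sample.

17.2%

n(NaOH) = 0.05131 x 0.01936 = 0.0009934 mol.
n(C6H8O7) = 0.0009934 / 3 = 0.0003311 mol.
mass of C6H8O7 = 0.0003311 x 192.12 = 0.06361 g.
% purity = 0.06361 / 0.3709 x 100 = 17.2%.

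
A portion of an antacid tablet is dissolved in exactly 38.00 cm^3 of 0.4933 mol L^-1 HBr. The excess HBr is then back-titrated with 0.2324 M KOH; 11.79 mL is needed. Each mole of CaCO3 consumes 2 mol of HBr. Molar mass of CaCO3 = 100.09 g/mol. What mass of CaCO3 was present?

Total n(HBr) added = 0.4933 x 0.03800 = 0.01875 mol.
n(KOH) used = 0.2324 x 0.01179 = 0.002740 mol, which equals the excess n(HBr).
So n(HBr) consumed by the sample = 0.01875 - 0.002740 = 0.01601 mol.
n(CaCO3) = 0.01601 / 2 = 0.008003 mol.
mass = 0.008003 mol x 100.09 g/mol = 0.801 g.

0.801 g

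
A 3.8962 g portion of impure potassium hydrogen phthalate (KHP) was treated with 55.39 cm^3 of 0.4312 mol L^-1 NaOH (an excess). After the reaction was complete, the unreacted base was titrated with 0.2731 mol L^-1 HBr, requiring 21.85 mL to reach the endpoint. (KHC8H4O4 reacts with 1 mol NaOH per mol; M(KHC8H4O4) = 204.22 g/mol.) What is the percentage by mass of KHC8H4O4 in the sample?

Total n(NaOH) added = 0.4312 x 0.05539 = 0.02388 mol.
n(HBr) used = 0.2731 x 0.02185 = 0.005967 mol, which equals the excess n(NaOH).
So n(NaOH) consumed by the sample = 0.02388 - 0.005967 = 0.01792 mol.
n(KHC8H4O4) = 0.01792 / 1 = 0.01792 mol.
mass KHC8H4O4 = 0.01792 x 204.22 = 3.659 g, so %KHC8H4O4 = 3.659/3.8962 x 100 = 93.9%.

93.9%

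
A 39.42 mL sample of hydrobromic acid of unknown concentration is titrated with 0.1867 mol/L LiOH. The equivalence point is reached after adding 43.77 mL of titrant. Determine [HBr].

0.207 M

n(LiOH) delivered = 0.1867 x 0.04377 = 0.008172 mol.
For a 1:1 reaction, n(HBr) = 0.008172 mol.
[HBr] = 0.008172 mol / 0.03942 L = 0.207 M.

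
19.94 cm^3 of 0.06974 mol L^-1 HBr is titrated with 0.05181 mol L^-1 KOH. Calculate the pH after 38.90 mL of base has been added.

n(acid) = 0.06974 x 0.01994 = 0.001391 mol; n(KOH) added = 0.05181 x 0.03890 = 0.002015 mol.
Base is in excess by 0.002015 - 0.001391 = 0.0006248 mol in a total volume of 0.05884 L.
[OH^-] = 0.0006248/0.05884 = 0.01062 M, so pOH = 1.97 and pH = 14.00 - 1.97 = 12.03.

12.03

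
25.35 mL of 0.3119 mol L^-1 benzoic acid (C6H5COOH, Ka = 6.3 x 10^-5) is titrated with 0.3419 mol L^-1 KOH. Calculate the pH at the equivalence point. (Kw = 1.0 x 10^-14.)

n(C6H5COOH) = 0.3119 x 0.02535 = 0.007907 mol; V(KOH) at equivalence = 0.007907/0.3419 = 0.02313 L.
At equivalence all the acid is converted to C6H5COO-; total volume = 0.02535 + 0.02313 = 0.04848 L, so [C6H5COO-] = 0.007907/0.04848 = 0.1631 M.
Kb = Kw/Ka = 1.0e-14 / 6.3 x 10^-5 = 1.59e-10.
[OH^-] = sqrt(Kb x [C6H5COO-]) = sqrt(1.59e-10 x 0.1631) = 5.09e-6 M.
pOH = 5.29, so pH = 14.00 - 5.29 = 8.71.

8.71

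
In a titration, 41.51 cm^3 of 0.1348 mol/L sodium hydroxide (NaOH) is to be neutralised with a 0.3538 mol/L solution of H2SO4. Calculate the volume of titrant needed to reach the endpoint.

7.91 mL

n(NaOH) = 0.1348 mol/L x 0.04151 L = 0.005596 mol.
The neutralisation is 2 NaOH : 1 H2SO4, so n(H2SO4) = 0.005596 x 1/2 = 0.002798 mol.
V(H2SO4) = 0.002798 / 0.3538 = 0.007908 L = 7.91 mL.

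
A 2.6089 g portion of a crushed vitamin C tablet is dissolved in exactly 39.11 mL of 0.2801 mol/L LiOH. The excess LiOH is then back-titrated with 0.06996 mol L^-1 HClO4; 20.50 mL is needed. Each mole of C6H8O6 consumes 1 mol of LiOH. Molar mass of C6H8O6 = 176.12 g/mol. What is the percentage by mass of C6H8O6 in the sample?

64.3%

Total n(LiOH) added = 0.2801 x 0.03911 = 0.01095 mol.
n(HClO4) used = 0.06996 x 0.02050 = 0.001434 mol, which equals the excess n(LiOH).
So n(LiOH) consumed by the sample = 0.01095 - 0.001434 = 0.009521 mol.
n(C6H8O6) = 0.009521 / 1 = 0.009521 mol.
mass C6H8O6 = 0.009521 x 176.12 = 1.677 g, so %C6H8O6 = 1.677/2.6089 x 100 = 64.3%.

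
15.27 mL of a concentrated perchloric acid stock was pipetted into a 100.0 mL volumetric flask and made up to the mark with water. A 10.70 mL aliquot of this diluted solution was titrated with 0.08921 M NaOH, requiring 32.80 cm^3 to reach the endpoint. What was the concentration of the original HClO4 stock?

1.79 M

n(NaOH) = 0.08921 x 0.03280 = 0.002926 mol.
n(HClO4) in the aliquot = 0.002926 mol.
[diluted HClO4] = 0.002926 / 0.01070 = 0.2735 M.
Dilution factor = 100.0/15.27 = 6.549, so [stock] = 0.2735 x 6.549 = 1.79 M.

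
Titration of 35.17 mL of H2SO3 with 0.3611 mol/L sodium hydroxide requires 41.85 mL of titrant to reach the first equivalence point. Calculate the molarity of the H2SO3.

0.430 M

n(NaOH) = 0.3611 x 0.04185 = 0.01511 mol.
At the first equivalence point, 1 mol OH^- react per mol H2SO3, so n(H2SO3) = 0.01511 / 1 = 0.01511 mol.
[H2SO3] = 0.01511 / 0.03517 L = 0.430 M.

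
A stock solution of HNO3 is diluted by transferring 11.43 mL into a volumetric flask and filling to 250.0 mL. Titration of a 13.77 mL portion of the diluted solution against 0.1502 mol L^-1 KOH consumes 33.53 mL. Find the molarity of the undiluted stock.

8.00 M

n(KOH) = 0.1502 x 0.03353 = 0.005036 mol.
n(HNO3) in the aliquot = 0.005036 mol.
[diluted HNO3] = 0.005036 / 0.01377 = 0.3657 M.
Dilution factor = 250.0/11.43 = 21.87, so [stock] = 0.3657 x 21.87 = 8.00 M.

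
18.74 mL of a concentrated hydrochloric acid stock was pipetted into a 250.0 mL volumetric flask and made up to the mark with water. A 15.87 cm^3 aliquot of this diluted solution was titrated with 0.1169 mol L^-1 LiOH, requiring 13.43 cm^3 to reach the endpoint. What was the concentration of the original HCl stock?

1.32 M

n(LiOH) = 0.1169 x 0.01343 = 0.001570 mol.
n(HCl) in the aliquot = 0.001570 mol.
[diluted HCl] = 0.001570 / 0.01587 = 0.09893 M.
Dilution factor = 250.0/18.74 = 13.34, so [stock] = 0.09893 x 13.34 = 1.32 M.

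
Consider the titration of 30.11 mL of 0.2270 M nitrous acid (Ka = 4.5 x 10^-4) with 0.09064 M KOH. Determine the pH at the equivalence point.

n(HNO2) = 0.2270 x 0.03011 = 0.006835 mol; V(KOH) at equivalence = 0.006835/0.09064 = 0.07541 L.
At equivalence all the acid is converted to NO2-; total volume = 0.03011 + 0.07541 = 0.1055 L, so [NO2-] = 0.006835/0.1055 = 0.06478 M.
Kb = Kw/Ka = 1.0e-14 / 4.5 x 10^-4 = 2.22e-11.
[OH^-] = sqrt(Kb x [NO2-]) = sqrt(2.22e-11 x 0.06478) = 1.20e-6 M.
pOH = 5.92, so pH = 14.00 - 5.92 = 8.08.

8.08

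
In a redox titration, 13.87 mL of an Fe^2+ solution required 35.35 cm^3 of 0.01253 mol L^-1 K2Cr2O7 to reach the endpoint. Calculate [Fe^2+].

n(K2Cr2O7) = 0.01253 x 0.03535 = 0.0004429 mol.
From the balanced equation, 1 mol K2Cr2O7 reacts with 6 mol Fe^2+, so n(Fe^2+) = 0.0004429 x 6/1 = 0.002658 mol.
[Fe^2+] = 0.002658 / 0.01387 L = 0.192 M.

0.192 M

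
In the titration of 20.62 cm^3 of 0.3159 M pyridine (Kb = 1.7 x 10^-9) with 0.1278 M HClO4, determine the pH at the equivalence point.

3.14

n(C5H5N) = 0.3159 x 0.02062 = 0.006514 mol; V(HClO4) at equivalence = 0.006514/0.1278 = 0.05097 L.
At equivalence the base is fully converted to C5H5NH+; total volume = 0.07159 L, so [C5H5NH+] = 0.006514/0.07159 = 0.09099 M.
Ka(C5H5NH+) = Kw/Kb = 1.0e-14 / 1.7 x 10^-9 = 5.88e-6.
[H^+] = sqrt(Ka x [C5H5NH+]) = sqrt(5.88e-6 x 0.09099) = 0.000732 M.
pH = -log(0.000732) = 3.14.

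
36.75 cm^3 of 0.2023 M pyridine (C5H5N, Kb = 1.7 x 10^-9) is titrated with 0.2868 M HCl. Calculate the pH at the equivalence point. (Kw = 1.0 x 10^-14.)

3.08

n(C5H5N) = 0.2023 x 0.03675 = 0.007435 mol; V(HCl) at equivalence = 0.007435/0.2868 = 0.02592 L.
At equivalence the base is fully converted to C5H5NH+; total volume = 0.06267 L, so [C5H5NH+] = 0.007435/0.06267 = 0.1186 M.
Ka(C5H5NH+) = Kw/Kb = 1.0e-14 / 1.7 x 10^-9 = 5.88e-6.
[H^+] = sqrt(Ka x [C5H5NH+]) = sqrt(5.88e-6 x 0.1186) = 0.000835 M.
pH = -log(0.000835) = 3.08.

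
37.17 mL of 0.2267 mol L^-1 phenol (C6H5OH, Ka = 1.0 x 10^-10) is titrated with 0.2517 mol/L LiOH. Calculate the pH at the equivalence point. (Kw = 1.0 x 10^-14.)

11.54

n(C6H5OH) = 0.2267 x 0.03717 = 0.008426 mol; V(LiOH) at equivalence = 0.008426/0.2517 = 0.03348 L.
At equivalence all the acid is converted to C6H5O-; total volume = 0.03717 + 0.03348 = 0.07065 L, so [C6H5O-] = 0.008426/0.07065 = 0.1193 M.
Kb = Kw/Ka = 1.0e-14 / 1.0 x 10^-10 = 0.000100.
[OH^-] = sqrt(Kb x [C6H5O-]) = sqrt(0.000100 x 0.1193) = 0.00345 M.
pOH = 2.46, so pH = 14.00 - 2.46 = 11.54.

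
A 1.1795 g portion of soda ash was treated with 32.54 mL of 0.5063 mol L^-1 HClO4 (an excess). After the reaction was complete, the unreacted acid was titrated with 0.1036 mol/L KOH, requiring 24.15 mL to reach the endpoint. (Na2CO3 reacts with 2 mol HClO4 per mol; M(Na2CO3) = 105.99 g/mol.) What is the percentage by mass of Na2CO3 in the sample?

Total n(HClO4) added = 0.5063 x 0.03254 = 0.01648 mol.
n(KOH) used = 0.1036 x 0.02415 = 0.002502 mol, which equals the excess n(HClO4).
So n(HClO4) consumed by the sample = 0.01648 - 0.002502 = 0.01397 mol.
n(Na2CO3) = 0.01397 / 2 = 0.006987 mol.
mass Na2CO3 = 0.006987 x 105.99 = 0.7405 g, so %Na2CO3 = 0.7405/1.1795 x 100 = 62.8%.

62.8%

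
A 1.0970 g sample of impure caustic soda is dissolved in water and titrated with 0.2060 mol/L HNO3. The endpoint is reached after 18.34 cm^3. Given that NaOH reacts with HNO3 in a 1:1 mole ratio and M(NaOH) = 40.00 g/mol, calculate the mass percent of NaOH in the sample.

13.8%

n(HNO3) = 0.2060 x 0.01834 = 0.003778 mol.
n(NaOH) = 0.003778 / 1 = 0.003778 mol.
mass of NaOH = 0.003778 x 40.00 = 0.1511 g.
% purity = 0.1511 / 1.0970 x 100 = 13.8%.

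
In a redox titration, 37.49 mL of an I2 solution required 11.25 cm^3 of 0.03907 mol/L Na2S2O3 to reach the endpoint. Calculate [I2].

0.00586 M

n(Na2S2O3) = 0.03907 x 0.01125 = 0.0004395 mol.
From the balanced equation, 2 mol Na2S2O3 reacts with 1 mol I2, so n(I2) = 0.0004395 x 1/2 = 0.0002198 mol.
[I2] = 0.0002198 / 0.03749 L = 0.00586 M.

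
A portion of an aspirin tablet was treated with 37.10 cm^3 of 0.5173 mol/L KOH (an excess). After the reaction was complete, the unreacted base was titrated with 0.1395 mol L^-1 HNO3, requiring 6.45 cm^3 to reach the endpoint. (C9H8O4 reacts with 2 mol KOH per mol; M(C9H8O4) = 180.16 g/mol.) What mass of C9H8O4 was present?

Total n(KOH) added = 0.5173 x 0.03710 = 0.01919 mol.
n(HNO3) used = 0.1395 x 0.006450 = 0.0008998 mol, which equals the excess n(KOH).
So n(KOH) consumed by the sample = 0.01919 - 0.0008998 = 0.01829 mol.
n(C9H8O4) = 0.01829 / 2 = 0.009146 mol.
mass = 0.009146 mol x 180.16 g/mol = 1.65 g.

1.65 g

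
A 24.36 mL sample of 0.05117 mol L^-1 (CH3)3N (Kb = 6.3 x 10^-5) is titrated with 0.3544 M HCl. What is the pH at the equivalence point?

n((CH3)3N) = 0.05117 x 0.02436 = 0.001247 mol; V(HCl) at equivalence = 0.001247/0.3544 = 0.003517 L.
At equivalence the base is fully converted to (CH3)3NH+; total volume = 0.02788 L, so [(CH3)3NH+] = 0.001247/0.02788 = 0.04471 M.
Ka((CH3)3NH+) = Kw/Kb = 1.0e-14 / 6.3 x 10^-5 = 1.59e-10.
[H^+] = sqrt(Ka x [(CH3)3NH+]) = sqrt(1.59e-10 x 0.04471) = 2.66e-6 M.
pH = -log(2.66e-6) = 5.57.

5.57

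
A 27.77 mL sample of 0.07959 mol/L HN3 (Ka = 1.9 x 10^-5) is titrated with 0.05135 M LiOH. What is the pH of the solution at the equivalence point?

n(HN3) = 0.07959 x 0.02777 = 0.002210 mol; V(LiOH) at equivalence = 0.002210/0.05135 = 0.04304 L.
At equivalence all the acid is converted to N3-; total volume = 0.02777 + 0.04304 = 0.07081 L, so [N3-] = 0.002210/0.07081 = 0.03121 M.
Kb = Kw/Ka = 1.0e-14 / 1.9 x 10^-5 = 5.26e-10.
[OH^-] = sqrt(Kb x [N3-]) = sqrt(5.26e-10 x 0.03121) = 4.05e-6 M.
pOH = 5.39, so pH = 14.00 - 5.39 = 8.61.

8.61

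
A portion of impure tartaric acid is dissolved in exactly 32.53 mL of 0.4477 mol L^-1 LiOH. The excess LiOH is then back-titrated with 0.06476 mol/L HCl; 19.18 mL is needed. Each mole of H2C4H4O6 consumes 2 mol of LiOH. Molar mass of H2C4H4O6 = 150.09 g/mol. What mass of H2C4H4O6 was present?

1.00 g

Total n(LiOH) added = 0.4477 x 0.03253 = 0.01456 mol.
n(HCl) used = 0.06476 x 0.01918 = 0.001242 mol, which equals the excess n(LiOH).
So n(LiOH) consumed by the sample = 0.01456 - 0.001242 = 0.01332 mol.
n(H2C4H4O6) = 0.01332 / 2 = 0.006661 mol.
mass = 0.006661 mol x 150.09 g/mol = 1.00 g.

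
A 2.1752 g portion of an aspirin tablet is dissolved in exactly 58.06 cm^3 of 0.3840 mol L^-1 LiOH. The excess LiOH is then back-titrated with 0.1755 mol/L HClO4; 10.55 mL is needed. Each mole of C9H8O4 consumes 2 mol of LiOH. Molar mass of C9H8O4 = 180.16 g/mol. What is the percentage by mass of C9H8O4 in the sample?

84.7%

Total n(LiOH) added = 0.3840 x 0.05806 = 0.02230 mol.
n(HClO4) used = 0.1755 x 0.01055 = 0.001852 mol, which equals the excess n(LiOH).
So n(LiOH) consumed by the sample = 0.02230 - 0.001852 = 0.02044 mol.
n(C9H8O4) = 0.02044 / 2 = 0.01022 mol.
mass C9H8O4 = 0.01022 x 180.16 = 1.842 g, so %C9H8O4 = 1.842/2.1752 x 100 = 84.7%.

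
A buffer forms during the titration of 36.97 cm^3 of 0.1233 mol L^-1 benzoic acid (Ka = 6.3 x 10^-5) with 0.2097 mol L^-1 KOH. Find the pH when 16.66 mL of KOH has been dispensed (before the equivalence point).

4.72

Initial n(C6H5COOH) = 0.1233 x 0.03697 = 0.004558 mol.
n(KOH) added = 0.2097 x 0.01666 = 0.003494 mol, converting that many moles of C6H5COOH to C6H5COO-.
Remaining n(C6H5COOH) = 0.001065 mol; n(C6H5COO-) = 0.003494 mol.
By Henderson-Hasselbalch, pH = pKa + log([A^-]/[HA]) = 4.20 + log(0.003494/0.001065) = 4.20 + (+0.52) = 4.72.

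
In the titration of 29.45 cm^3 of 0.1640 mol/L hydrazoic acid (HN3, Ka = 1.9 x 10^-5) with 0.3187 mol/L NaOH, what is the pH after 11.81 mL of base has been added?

Initial n(HN3) = 0.1640 x 0.02945 = 0.004830 mol.
n(NaOH) added = 0.3187 x 0.01181 = 0.003764 mol, converting that many moles of HN3 to N3-.
Remaining n(HN3) = 0.001066 mol; n(N3-) = 0.003764 mol.
By Henderson-Hasselbalch, pH = pKa + log([A^-]/[HA]) = 4.72 + log(0.003764/0.001066) = 4.72 + (+0.55) = 5.27.

5.27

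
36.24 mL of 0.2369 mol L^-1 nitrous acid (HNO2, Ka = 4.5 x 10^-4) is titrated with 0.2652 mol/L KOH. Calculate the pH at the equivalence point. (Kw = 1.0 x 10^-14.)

n(HNO2) = 0.2369 x 0.03624 = 0.008585 mol; V(KOH) at equivalence = 0.008585/0.2652 = 0.03237 L.
At equivalence all the acid is converted to NO2-; total volume = 0.03624 + 0.03237 = 0.06861 L, so [NO2-] = 0.008585/0.06861 = 0.1251 M.
Kb = Kw/Ka = 1.0e-14 / 4.5 x 10^-4 = 2.22e-11.
[OH^-] = sqrt(Kb x [NO2-]) = sqrt(2.22e-11 x 0.1251) = 1.67e-6 M.
pOH = 5.78, so pH = 14.00 - 5.78 = 8.22.

8.22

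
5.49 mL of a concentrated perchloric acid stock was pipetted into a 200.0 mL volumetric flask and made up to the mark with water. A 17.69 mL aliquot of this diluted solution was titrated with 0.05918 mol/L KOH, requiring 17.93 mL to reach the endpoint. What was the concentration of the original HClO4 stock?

2.19 M

n(KOH) = 0.05918 x 0.01793 = 0.001061 mol.
n(HClO4) in the aliquot = 0.001061 mol.
[diluted HClO4] = 0.001061 / 0.01769 = 0.05998 M.
Dilution factor = 200.0/5.490 = 36.43, so [stock] = 0.05998 x 36.43 = 2.19 M.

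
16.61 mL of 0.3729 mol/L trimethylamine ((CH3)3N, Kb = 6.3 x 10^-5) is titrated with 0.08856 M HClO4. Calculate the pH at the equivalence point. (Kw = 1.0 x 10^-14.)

n((CH3)3N) = 0.3729 x 0.01661 = 0.006194 mol; V(HClO4) at equivalence = 0.006194/0.08856 = 0.06994 L.
At equivalence the base is fully converted to (CH3)3NH+; total volume = 0.08655 L, so [(CH3)3NH+] = 0.006194/0.08655 = 0.07156 M.
Ka((CH3)3NH+) = Kw/Kb = 1.0e-14 / 6.3 x 10^-5 = 1.59e-10.
[H^+] = sqrt(Ka x [(CH3)3NH+]) = sqrt(1.59e-10 x 0.07156) = 3.37e-6 M.
pH = -log(3.37e-6) = 5.47.

5.47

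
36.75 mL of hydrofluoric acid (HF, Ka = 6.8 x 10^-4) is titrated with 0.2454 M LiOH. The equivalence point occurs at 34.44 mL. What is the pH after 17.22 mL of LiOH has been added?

17.22 mL is exactly half the equivalence volume (34.44/2), i.e. the half-equivalence point.
There, n(HA) = n(A^-), so pH = pKa = -log(6.8 x 10^-4) = 3.17.

3.17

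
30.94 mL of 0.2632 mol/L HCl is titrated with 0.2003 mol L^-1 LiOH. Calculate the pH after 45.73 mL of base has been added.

n(acid) = 0.2632 x 0.03094 = 0.008143 mol; n(LiOH) added = 0.2003 x 0.04573 = 0.009160 mol.
Base is in excess by 0.009160 - 0.008143 = 0.001016 mol in a total volume of 0.07667 L.
[OH^-] = 0.001016/0.07667 = 0.01326 M, so pOH = 1.88 and pH = 14.00 - 1.88 = 12.12.

12.12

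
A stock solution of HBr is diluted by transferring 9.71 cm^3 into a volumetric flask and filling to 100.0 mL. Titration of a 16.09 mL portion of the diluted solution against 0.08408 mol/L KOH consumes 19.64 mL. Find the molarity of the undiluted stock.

1.06 M

n(KOH) = 0.08408 x 0.01964 = 0.001651 mol.
n(HBr) in the aliquot = 0.001651 mol.
[diluted HBr] = 0.001651 / 0.01609 = 0.1026 M.
Dilution factor = 100.0/9.710 = 10.30, so [stock] = 0.1026 x 10.30 = 1.06 M.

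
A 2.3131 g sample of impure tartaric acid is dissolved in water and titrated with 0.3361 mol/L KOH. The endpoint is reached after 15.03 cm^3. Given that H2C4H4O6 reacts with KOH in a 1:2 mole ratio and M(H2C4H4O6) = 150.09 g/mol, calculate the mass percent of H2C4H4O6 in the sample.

16.4%

n(KOH) = 0.3361 x 0.01503 = 0.005052 mol.
n(H2C4H4O6) = 0.005052 / 2 = 0.002526 mol.
mass of H2C4H4O6 = 0.002526 x 150.09 = 0.3791 g.
% purity = 0.3791 / 2.3131 x 100 = 16.4%.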